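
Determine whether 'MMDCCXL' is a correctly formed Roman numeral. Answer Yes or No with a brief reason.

'MMDCCXL': Check the rules: uses only the symbols I, V, X, L, C, D, M; no symbol is repeated more than three times in a row; V, L and D each appear at most once; the only place a smaller symbol precedes a larger one is the allowed subtractive pair XL, the symbol right after such a pair (if any) is smaller than the pair's first symbol, and otherwise the values never increase from left to right. Value: M (1000) + M (1000) + D (500) + C (100) + C (100) + XL (40) = 2740. So it is a valid standard Roman numeral.

Yes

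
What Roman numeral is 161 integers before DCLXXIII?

DCLXXIII = 673
673 - 161 = 512

DXII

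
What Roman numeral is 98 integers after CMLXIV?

CMLXIV = 964
964 + 98 = 1062

MLXII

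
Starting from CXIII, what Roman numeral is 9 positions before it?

CXIII = 113
113 - 9 = 104

CIV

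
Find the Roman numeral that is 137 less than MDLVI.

MDLVI = 1556
1556 - 137 = 1419

MCDXIX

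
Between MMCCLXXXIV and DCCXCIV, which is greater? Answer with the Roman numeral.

MMCCLXXXIV = 2284
DCCXCIV = 794
2284 is larger

MMCCLXXXIV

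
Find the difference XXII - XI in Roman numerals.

XXII = 22
XI = 11
22 - 11 = 11

XI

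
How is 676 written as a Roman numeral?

Convert 676 to Roman numerals:
  676 contains 1×500 (D)
  176 contains 1×100 (C)
  76 contains 1×50 (L)
  26 contains 2×10 (XX)
  6 contains 1×5 (V)
  1 contains 1×1 (I)

DCLXXVI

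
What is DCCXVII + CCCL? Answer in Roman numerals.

DCCXVII = 717
CCCL = 350
717 + 350 = 1067

MLXVII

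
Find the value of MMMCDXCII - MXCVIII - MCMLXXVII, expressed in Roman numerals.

MMMCDXCII = 3492, MXCVIII = 1098, MCMLXXVII = 1977
3492 - 1098 = 2394
2394 - 1977 = 417

CDXVII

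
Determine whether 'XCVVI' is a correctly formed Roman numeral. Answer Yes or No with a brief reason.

'XCVVI': V should not appear more than once

No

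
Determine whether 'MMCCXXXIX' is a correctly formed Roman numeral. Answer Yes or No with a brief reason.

'MMCCXXXIX': Check the rules: uses only the symbols I, V, X, L, C, D, M; no symbol is repeated more than three times in a row; V, L and D each appear at most once; the only place a smaller symbol precedes a larger one is the allowed subtractive pair IX, the symbol right after such a pair (if any) is smaller than the pair's first symbol, and otherwise the values never increase from left to right. Value: M (1000) + M (1000) + C (100) + C (100) + X (10) + X (10) + X (10) + IX (9) = 2239. So it is a valid standard Roman numeral.

Yes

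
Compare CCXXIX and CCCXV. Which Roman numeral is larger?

CCXXIX = 229
CCCXV = 315
315 is larger

CCCXV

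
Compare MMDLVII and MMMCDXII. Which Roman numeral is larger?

MMDLVII = 2557
MMMCDXII = 3412
3412 is larger

MMMCDXII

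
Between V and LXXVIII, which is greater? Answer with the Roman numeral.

V = 5
LXXVIII = 78
78 is larger

LXXVIII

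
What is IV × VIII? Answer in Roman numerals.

IV = 4
VIII = 8
4 × 8 = 32

XXXII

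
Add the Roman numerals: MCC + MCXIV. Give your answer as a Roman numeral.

MCC = 1200
MCXIV = 1114
1200 + 1114 = 2314

MMCCCXIV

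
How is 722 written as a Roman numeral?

Convert 722 to Roman numerals:
  722 contains 1×500 (D)
  222 contains 2×100 (CC)
  22 contains 2×10 (XX)
  2 contains 2×1 (II)

DCCXXII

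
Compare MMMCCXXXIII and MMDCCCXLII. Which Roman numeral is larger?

MMMCCXXXIII = 3233
MMDCCCXLII = 2842
3233 is larger

MMMCCXXXIII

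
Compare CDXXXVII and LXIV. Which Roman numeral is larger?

CDXXXVII = 437
LXIV = 64
437 is larger

CDXXXVII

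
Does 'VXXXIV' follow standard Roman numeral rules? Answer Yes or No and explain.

'VXXXIV': V should not appear more than once

No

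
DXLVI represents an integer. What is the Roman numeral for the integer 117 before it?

DXLVI = 546
546 - 117 = 429

CDXXIX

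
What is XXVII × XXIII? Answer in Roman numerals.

XXVII = 27
XXIII = 23
27 × 23 = 621

DCXXI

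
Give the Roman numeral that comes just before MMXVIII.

MMXVIII = 2018; previous is 2017

MMXVII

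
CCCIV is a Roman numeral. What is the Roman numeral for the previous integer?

CCCIV = 304, so the previous integer is 304 - 1 = 303

CCCIII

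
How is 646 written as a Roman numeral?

Convert 646 to Roman numerals:
  646 contains 1×500 (D)
  146 contains 1×100 (C)
  46 contains 1×40 (XL)
  6 contains 1×5 (V)
  1 contains 1×1 (I)

DCXLVI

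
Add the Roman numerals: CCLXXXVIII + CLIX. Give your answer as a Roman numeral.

CCLXXXVIII = 288
CLIX = 159
288 + 159 = 447

CDXLVII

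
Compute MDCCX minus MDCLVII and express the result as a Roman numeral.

MDCCX = 1710
MDCLVII = 1657
1710 - 1657 = 53

LIII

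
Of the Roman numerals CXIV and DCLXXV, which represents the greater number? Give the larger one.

CXIV = 114
DCLXXV = 675
675 is larger

DCLXXV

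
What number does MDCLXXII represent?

MDCLXXII: M=1000, D=500, C=100, L=50, X=10, X=10, I=1, I=1
1000 + 500 + 100 + 50 + 10 + 10 + 1 + 1 = 1672

1672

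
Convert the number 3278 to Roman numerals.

Convert 3278 to Roman numerals:
  3278 contains 3×1000 (MMM)
  278 contains 2×100 (CC)
  78 contains 1×50 (L)
  28 contains 2×10 (XX)
  8 contains 1×5 (V)
  3 contains 3×1 (III)

MMMCCLXXVIII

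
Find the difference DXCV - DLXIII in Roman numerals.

DXCV = 595
DLXIII = 563
595 - 563 = 32

XXXII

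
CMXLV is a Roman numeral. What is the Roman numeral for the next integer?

CMXLV = 945, so the next integer is 945 + 1 = 946

CMXLVI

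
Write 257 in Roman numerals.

Convert 257 to Roman numerals:
  257 contains 2×100 (CC)
  57 contains 1×50 (L)
  7 contains 1×5 (V)
  2 contains 2×1 (II)

CCLVII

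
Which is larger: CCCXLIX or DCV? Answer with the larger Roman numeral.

CCCXLIX = 349
DCV = 605
605 is larger

DCV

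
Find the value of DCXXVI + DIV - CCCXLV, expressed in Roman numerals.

DCXXVI = 626, DIV = 504, CCCXLV = 345
626 + 504 = 1130
1130 - 345 = 785

DCCLXXXV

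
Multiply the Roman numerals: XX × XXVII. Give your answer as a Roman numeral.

XX = 20
XXVII = 27
20 × 27 = 540

DXL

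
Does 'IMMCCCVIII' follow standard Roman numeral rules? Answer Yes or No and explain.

'IMMCCCVIII': Invalid subtractive combination: IM

No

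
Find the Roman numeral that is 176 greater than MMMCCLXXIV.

MMMCCLXXIV = 3274
3274 + 176 = 3450

MMMCDL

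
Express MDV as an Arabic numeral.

MDV: M=1000, D=500, V=5
1000 + 500 + 5 = 1505

1505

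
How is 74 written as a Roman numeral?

Convert 74 to Roman numerals:
  74 contains 1×50 (L)
  24 contains 2×10 (XX)
  4 contains 1×4 (IV)

LXXIV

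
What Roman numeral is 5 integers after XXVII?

XXVII = 27
27 + 5 = 32

XXXII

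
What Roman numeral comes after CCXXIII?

CCXXIII = 223; next is 224

CCXXIV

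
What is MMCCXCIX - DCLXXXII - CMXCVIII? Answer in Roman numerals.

MMCCXCIX = 2299, DCLXXXII = 682, CMXCVIII = 998
2299 - 682 = 1617
1617 - 998 = 619

DCXIX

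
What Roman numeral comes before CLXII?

CLXII = 162; previous is 161

CLXI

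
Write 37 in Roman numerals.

Convert 37 to Roman numerals:
  37 contains 3×10 (XXX)
  7 contains 1×5 (V)
  2 contains 2×1 (II)

XXXVII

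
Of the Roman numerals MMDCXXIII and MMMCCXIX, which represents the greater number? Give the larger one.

MMDCXXIII = 2623
MMMCCXIX = 3219
3219 is larger

MMMCCXIX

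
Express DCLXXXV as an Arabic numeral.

DCLXXXV: D=500, C=100, L=50, X=10, X=10, X=10, V=5
500 + 100 + 50 + 10 + 10 + 10 + 5 = 685

685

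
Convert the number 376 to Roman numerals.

Convert 376 to Roman numerals:
  376 contains 3×100 (CCC)
  76 contains 1×50 (L)
  26 contains 2×10 (XX)
  6 contains 1×5 (V)
  1 contains 1×1 (I)

CCCLXXVI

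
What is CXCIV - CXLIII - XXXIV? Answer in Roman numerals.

CXCIV = 194, CXLIII = 143, XXXIV = 34
194 - 143 = 51
51 - 34 = 17

XVII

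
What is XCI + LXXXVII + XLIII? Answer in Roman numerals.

XCI = 91, LXXXVII = 87, XLIII = 43
91 + 87 = 178
178 + 43 = 221

CCXXI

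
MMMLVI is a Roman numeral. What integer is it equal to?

MMMLVI: M=1000, M=1000, M=1000, L=50, V=5, I=1
1000 + 1000 + 1000 + 50 + 5 + 1 = 3056

3056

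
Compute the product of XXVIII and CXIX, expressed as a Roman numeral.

XXVIII = 28
CXIX = 119
28 × 119 = 3332

MMMCCCXXXII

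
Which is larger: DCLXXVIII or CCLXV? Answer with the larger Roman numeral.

DCLXXVIII = 678
CCLXV = 265
678 is larger

DCLXXVIII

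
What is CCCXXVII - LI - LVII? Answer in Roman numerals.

CCCXXVII = 327, LI = 51, LVII = 57
327 - 51 = 276
276 - 57 = 219

CCXIX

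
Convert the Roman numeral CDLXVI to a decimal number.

CDLXVI: CD=400, L=50, X=10, V=5, I=1
400 + 50 + 10 + 5 + 1 = 466

466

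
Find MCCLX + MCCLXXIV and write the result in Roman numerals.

MCCLX = 1260
MCCLXXIV = 1274
1260 + 1274 = 2534

MMDXXXIV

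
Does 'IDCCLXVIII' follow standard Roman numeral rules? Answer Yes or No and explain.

'IDCCLXVIII': Invalid subtractive combination: ID

No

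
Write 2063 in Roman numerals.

Convert 2063 to Roman numerals:
  2063 contains 2×1000 (MM)
  63 contains 1×50 (L)
  13 contains 1×10 (X)
  3 contains 3×1 (III)

MMLXIII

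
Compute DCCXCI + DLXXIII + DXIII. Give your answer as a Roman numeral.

DCCXCI = 791, DLXXIII = 573, DXIII = 513
791 + 573 = 1364
1364 + 513 = 1877

MDCCCLXXVII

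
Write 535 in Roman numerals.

Convert 535 to Roman numerals:
  535 contains 1×500 (D)
  35 contains 3×10 (XXX)
  5 contains 1×5 (V)

DXXXV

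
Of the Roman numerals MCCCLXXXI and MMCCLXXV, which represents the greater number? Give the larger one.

MCCCLXXXI = 1381
MMCCLXXV = 2275
2275 is larger

MMCCLXXV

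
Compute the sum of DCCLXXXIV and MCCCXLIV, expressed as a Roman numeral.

DCCLXXXIV = 784
MCCCXLIV = 1344
784 + 1344 = 2128

MMCXXVIII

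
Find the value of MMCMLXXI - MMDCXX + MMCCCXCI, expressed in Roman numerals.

MMCMLXXI = 2971, MMDCXX = 2620, MMCCCXCI = 2391
2971 - 2620 = 351
351 + 2391 = 2742

MMDCCXLII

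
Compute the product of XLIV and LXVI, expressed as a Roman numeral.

XLIV = 44
LXVI = 66
44 × 66 = 2904

MMCMIV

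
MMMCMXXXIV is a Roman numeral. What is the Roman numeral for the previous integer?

MMMCMXXXIV = 3934, so the previous integer is 3934 - 1 = 3933

MMMCMXXXIII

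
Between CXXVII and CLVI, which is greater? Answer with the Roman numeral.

CXXVII = 127
CLVI = 156
156 is larger

CLVI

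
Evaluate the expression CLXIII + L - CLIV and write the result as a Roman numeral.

CLXIII = 163, L = 50, CLIV = 154
163 + 50 = 213
213 - 154 = 59

LIX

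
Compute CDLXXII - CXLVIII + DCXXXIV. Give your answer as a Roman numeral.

CDLXXII = 472, CXLVIII = 148, DCXXXIV = 634
472 - 148 = 324
324 + 634 = 958

CMLVIII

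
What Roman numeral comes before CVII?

CVII = 107, so the previous integer is 107 - 1 = 106

CVI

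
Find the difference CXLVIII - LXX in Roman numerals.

CXLVIII = 148
LXX = 70
148 - 70 = 78

LXXVIII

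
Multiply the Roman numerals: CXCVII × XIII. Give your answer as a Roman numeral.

CXCVII = 197
XIII = 13
197 × 13 = 2561

MMDLXI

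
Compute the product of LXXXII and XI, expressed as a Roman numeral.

LXXXII = 82
XI = 11
82 × 11 = 902

CMII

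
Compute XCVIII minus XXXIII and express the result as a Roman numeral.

XCVIII = 98
XXXIII = 33
98 - 33 = 65

LXV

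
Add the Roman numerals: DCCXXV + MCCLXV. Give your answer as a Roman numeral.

DCCXXV = 725
MCCLXV = 1265
725 + 1265 = 1990

MCMXC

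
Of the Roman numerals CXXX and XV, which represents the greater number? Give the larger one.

CXXX = 130
XV = 15
130 is larger

CXXX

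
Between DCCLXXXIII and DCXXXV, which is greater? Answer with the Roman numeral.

DCCLXXXIII = 783
DCXXXV = 635
783 is larger

DCCLXXXIII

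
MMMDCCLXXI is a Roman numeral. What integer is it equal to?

MMMDCCLXXI: M=1000, M=1000, M=1000, D=500, C=100, C=100, L=50, X=10, X=10, I=1
1000 + 1000 + 1000 + 500 + 100 + 100 + 50 + 10 + 10 + 1 = 3771

3771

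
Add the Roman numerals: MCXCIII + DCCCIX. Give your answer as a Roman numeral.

MCXCIII = 1193
DCCCIX = 809
1193 + 809 = 2002

MMII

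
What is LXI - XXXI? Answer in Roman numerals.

LXI = 61
XXXI = 31
61 - 31 = 30

XXX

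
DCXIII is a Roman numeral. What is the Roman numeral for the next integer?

DCXIII = 613, so the next integer is 613 + 1 = 614

DCXIV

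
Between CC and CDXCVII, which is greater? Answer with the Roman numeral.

CC = 200
CDXCVII = 497
497 is larger

CDXCVII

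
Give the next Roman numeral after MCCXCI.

MCCXCI = 1291; next is 1292

MCCXCII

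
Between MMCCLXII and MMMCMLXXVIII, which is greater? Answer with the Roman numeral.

MMCCLXII = 2262
MMMCMLXXVIII = 3978
3978 is larger

MMMCMLXXVIII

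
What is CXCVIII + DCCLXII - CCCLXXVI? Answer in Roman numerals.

CXCVIII = 198, DCCLXII = 762, CCCLXXVI = 376
198 + 762 = 960
960 - 376 = 584

DLXXXIV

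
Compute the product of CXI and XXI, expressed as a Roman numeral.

CXI = 111
XXI = 21
111 × 21 = 2331

MMCCCXXXI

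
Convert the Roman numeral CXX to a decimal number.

CXX: C=100, X=10, X=10
100 + 10 + 10 = 120

120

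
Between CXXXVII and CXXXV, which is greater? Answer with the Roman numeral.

CXXXVII = 137
CXXXV = 135
137 is larger

CXXXVII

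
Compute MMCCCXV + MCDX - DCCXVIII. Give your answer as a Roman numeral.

MMCCCXV = 2315, MCDX = 1410, DCCXVIII = 718
2315 + 1410 = 3725
3725 - 718 = 3007

MMMVII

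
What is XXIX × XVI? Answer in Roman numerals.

XXIX = 29
XVI = 16
29 × 16 = 464

CDLXIV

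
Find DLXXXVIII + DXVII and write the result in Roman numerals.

DLXXXVIII = 588
DXVII = 517
588 + 517 = 1105

MCV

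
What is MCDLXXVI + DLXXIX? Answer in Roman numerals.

MCDLXXVI = 1476
DLXXIX = 579
1476 + 579 = 2055

MMLV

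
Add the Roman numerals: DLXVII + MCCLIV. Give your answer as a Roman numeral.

DLXVII = 567
MCCLIV = 1254
567 + 1254 = 1821

MDCCCXXI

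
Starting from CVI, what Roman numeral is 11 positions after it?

CVI = 106
106 + 11 = 117

CXVII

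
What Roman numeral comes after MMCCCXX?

MMCCCXX = 2320; next is 2321

MMCCCXXI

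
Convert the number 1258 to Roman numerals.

Convert 1258 to Roman numerals:
  1258 contains 1×1000 (M)
  258 contains 2×100 (CC)
  58 contains 1×50 (L)
  8 contains 1×5 (V)
  3 contains 3×1 (III)

MCCLVIII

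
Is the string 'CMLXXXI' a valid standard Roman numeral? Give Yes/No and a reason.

'CMLXXXI': Check the rules: uses only the symbols I, V, X, L, C, D, M; no symbol is repeated more than three times in a row; V, L and D each appear at most once; the only place a smaller symbol precedes a larger one is the allowed subtractive pair CM, the symbol right after such a pair (if any) is smaller than the pair's first symbol, and otherwise the values never increase from left to right. Value: CM (900) + L (50) + X (10) + X (10) + X (10) + I (1) = 981. So it is a valid standard Roman numeral.

Yes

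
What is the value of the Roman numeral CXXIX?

CXXIX: C=100, X=10, X=10, IX=9
100 + 10 + 10 + 9 = 129

129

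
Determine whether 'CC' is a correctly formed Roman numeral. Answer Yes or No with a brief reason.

'CC': Check the rules: uses only the symbols I, V, X, L, C, D, M; no symbol is repeated more than three times in a row; V, L and D each appear at most once; no smaller symbol precedes a larger one (values never increase from left to right). Value: C (100) + C (100) = 200. So it is a valid standard Roman numeral.

Yes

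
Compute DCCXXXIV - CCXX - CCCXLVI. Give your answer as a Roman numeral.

DCCXXXIV = 734, CCXX = 220, CCCXLVI = 346
734 - 220 = 514
514 - 346 = 168

CLXVIII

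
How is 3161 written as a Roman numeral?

Convert 3161 to Roman numerals:
  3161 contains 3×1000 (MMM)
  161 contains 1×100 (C)
  61 contains 1×50 (L)
  11 contains 1×10 (X)
  1 contains 1×1 (I)

MMMCLXI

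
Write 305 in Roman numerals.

Convert 305 to Roman numerals:
  305 contains 3×100 (CCC)
  5 contains 1×5 (V)

CCCV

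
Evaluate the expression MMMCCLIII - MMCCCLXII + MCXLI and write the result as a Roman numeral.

MMMCCLIII = 3253, MMCCCLXII = 2362, MCXLI = 1141
3253 - 2362 = 891
891 + 1141 = 2032

MMXXXII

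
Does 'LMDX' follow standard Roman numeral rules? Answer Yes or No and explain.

'LMDX': Invalid subtractive combination: LM

No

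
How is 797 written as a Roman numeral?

Convert 797 to Roman numerals:
  797 contains 1×500 (D)
  297 contains 2×100 (CC)
  97 contains 1×90 (XC)
  7 contains 1×5 (V)
  2 contains 2×1 (II)

DCCXCVII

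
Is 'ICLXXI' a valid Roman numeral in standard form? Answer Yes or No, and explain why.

'ICLXXI': Invalid subtractive combination: IC

No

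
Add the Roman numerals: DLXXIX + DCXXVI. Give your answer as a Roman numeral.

DLXXIX = 579
DCXXVI = 626
579 + 626 = 1205

MCCV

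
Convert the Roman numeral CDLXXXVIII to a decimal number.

CDLXXXVIII: CD=400, L=50, X=10, X=10, X=10, V=5, I=1, I=1, I=1
400 + 50 + 10 + 10 + 10 + 5 + 1 + 1 + 1 = 488

488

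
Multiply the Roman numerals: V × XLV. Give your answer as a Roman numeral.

V = 5
XLV = 45
5 × 45 = 225

CCXXV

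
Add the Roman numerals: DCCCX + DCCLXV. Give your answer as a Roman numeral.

DCCCX = 810
DCCLXV = 765
810 + 765 = 1575

MDLXXV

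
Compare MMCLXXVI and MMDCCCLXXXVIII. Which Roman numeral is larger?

MMCLXXVI = 2176
MMDCCCLXXXVIII = 2888
2888 is larger

MMDCCCLXXXVIII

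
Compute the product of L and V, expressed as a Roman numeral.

L = 50
V = 5
50 × 5 = 250

CCL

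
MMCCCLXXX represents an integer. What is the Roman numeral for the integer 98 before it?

MMCCCLXXX = 2380
2380 - 98 = 2282

MMCCLXXXII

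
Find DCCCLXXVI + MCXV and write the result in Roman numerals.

DCCCLXXVI = 876
MCXV = 1115
876 + 1115 = 1991

MCMXCI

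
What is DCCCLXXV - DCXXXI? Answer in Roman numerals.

DCCCLXXV = 875
DCXXXI = 631
875 - 631 = 244

CCXLIV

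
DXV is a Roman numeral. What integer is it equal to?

DXV: D=500, X=10, V=5
500 + 10 + 5 = 515

515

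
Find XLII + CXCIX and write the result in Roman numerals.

XLII = 42
CXCIX = 199
42 + 199 = 241

CCXLI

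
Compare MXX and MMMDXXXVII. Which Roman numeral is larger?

MXX = 1020
MMMDXXXVII = 3537
3537 is larger

MMMDXXXVII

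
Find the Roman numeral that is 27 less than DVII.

DVII = 507
507 - 27 = 480

CDLXXX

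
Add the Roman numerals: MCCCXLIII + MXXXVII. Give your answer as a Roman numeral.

MCCCXLIII = 1343
MXXXVII = 1037
1343 + 1037 = 2380

MMCCCLXXX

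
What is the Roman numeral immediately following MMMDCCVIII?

MMMDCCVIII = 3708, so the next integer is 3708 + 1 = 3709

MMMDCCIX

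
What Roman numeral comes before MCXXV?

MCXXV = 1125, so the previous integer is 1125 - 1 = 1124

MCXXIV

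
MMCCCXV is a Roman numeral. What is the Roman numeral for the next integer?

MMCCCXV = 2315; next is 2316

MMCCCXVI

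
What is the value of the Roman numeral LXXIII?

LXXIII: L=50, X=10, X=10, I=1, I=1, I=1
50 + 10 + 10 + 1 + 1 + 1 = 73

73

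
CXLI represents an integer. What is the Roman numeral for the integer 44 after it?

CXLI = 141
141 + 44 = 185

CLXXXV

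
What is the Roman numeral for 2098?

Convert 2098 to Roman numerals:
  2098 contains 2×1000 (MM)
  98 contains 1×90 (XC)
  8 contains 1×5 (V)
  3 contains 3×1 (III)

MMXCVIII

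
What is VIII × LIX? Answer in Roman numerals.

VIII = 8
LIX = 59
8 × 59 = 472

CDLXXII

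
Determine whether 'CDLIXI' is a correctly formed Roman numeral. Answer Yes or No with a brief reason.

'CDLIXI': I cannot come right after the subtractive pair IX: once I is subtracted in IX, the next symbol must be smaller than I

No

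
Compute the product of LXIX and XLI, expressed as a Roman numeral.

LXIX = 69
XLI = 41
69 × 41 = 2829

MMDCCCXXIX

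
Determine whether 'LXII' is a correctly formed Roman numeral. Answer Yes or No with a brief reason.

'LXII': Check the rules: uses only the symbols I, V, X, L, C, D, M; no symbol is repeated more than three times in a row; V, L and D each appear at most once; no smaller symbol precedes a larger one (values never increase from left to right). Value: L (50) + X (10) + I (1) + I (1) = 62. So it is a valid standard Roman numeral.

Yes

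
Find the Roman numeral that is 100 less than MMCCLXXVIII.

MMCCLXXVIII = 2278
2278 - 100 = 2178

MMCLXXVIII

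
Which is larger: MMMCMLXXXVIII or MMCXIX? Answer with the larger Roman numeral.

MMMCMLXXXVIII = 3988
MMCXIX = 2119
3988 is larger

MMMCMLXXXVIII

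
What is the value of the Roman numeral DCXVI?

DCXVI: D=500, C=100, X=10, V=5, I=1
500 + 100 + 10 + 5 + 1 = 616

616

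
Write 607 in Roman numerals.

Convert 607 to Roman numerals:
  607 contains 1×500 (D)
  107 contains 1×100 (C)
  7 contains 1×5 (V)
  2 contains 2×1 (II)

DCVII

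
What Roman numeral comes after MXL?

MXL = 1040; next is 1041

MXLI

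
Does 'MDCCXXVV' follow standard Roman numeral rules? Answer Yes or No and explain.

'MDCCXXVV': V should not appear more than once

No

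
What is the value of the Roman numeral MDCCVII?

MDCCVII: M=1000, D=500, C=100, C=100, V=5, I=1, I=1
1000 + 500 + 100 + 100 + 5 + 1 + 1 = 1707

1707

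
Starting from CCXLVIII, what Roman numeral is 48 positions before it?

CCXLVIII = 248
248 - 48 = 200

CC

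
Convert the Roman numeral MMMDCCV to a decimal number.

MMMDCCV: M=1000, M=1000, M=1000, D=500, C=100, C=100, V=5
1000 + 1000 + 1000 + 500 + 100 + 100 + 5 = 3705

3705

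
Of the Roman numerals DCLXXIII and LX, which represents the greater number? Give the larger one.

DCLXXIII = 673
LX = 60
673 is larger

DCLXXIII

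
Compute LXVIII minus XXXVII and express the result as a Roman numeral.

LXVIII = 68
XXXVII = 37
68 - 37 = 31

XXXI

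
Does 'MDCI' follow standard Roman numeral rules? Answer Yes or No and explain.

'MDCI': Check the rules: uses only the symbols I, V, X, L, C, D, M; no symbol is repeated more than three times in a row; V, L and D each appear at most once; no smaller symbol precedes a larger one (values never increase from left to right). Value: M (1000) + D (500) + C (100) + I (1) = 1601. So it is a valid standard Roman numeral.

Yes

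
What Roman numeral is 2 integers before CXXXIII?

CXXXIII = 133
133 - 2 = 131

CXXXI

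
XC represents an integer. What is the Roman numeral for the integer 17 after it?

XC = 90
90 + 17 = 107

CVII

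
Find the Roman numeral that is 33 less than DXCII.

DXCII = 592
592 - 33 = 559

DLIX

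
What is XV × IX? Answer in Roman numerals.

XV = 15
IX = 9
15 × 9 = 135

CXXXV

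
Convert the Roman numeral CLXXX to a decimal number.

CLXXX: C=100, L=50, X=10, X=10, X=10
100 + 50 + 10 + 10 + 10 = 180

180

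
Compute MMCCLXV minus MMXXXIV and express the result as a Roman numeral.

MMCCLXV = 2265
MMXXXIV = 2034
2265 - 2034 = 231

CCXXXI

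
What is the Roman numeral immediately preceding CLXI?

CLXI = 161; previous is 160

CLX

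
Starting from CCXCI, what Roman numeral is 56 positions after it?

CCXCI = 291
291 + 56 = 347

CCCXLVII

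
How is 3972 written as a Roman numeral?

Convert 3972 to Roman numerals:
  3972 contains 3×1000 (MMM)
  972 contains 1×900 (CM)
  72 contains 1×50 (L)
  22 contains 2×10 (XX)
  2 contains 2×1 (II)

MMMCMLXXII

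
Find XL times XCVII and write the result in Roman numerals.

XL = 40
XCVII = 97
40 × 97 = 3880

MMMDCCCLXXX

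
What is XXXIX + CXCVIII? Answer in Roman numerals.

XXXIX = 39
CXCVIII = 198
39 + 198 = 237

CCXXXVII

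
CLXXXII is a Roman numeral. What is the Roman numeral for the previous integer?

CLXXXII = 182, so the previous integer is 182 - 1 = 181

CLXXXI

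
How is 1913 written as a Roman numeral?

Convert 1913 to Roman numerals:
  1913 contains 1×1000 (M)
  913 contains 1×900 (CM)
  13 contains 1×10 (X)
  3 contains 3×1 (III)

MCMXIII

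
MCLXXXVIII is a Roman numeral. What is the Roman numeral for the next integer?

MCLXXXVIII = 1188, so the next integer is 1188 + 1 = 1189

MCLXXXIX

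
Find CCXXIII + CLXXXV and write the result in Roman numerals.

CCXXIII = 223
CLXXXV = 185
223 + 185 = 408

CDVIII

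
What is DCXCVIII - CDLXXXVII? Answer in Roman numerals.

DCXCVIII = 698
CDLXXXVII = 487
698 - 487 = 211

CCXI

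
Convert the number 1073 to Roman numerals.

Convert 1073 to Roman numerals:
  1073 contains 1×1000 (M)
  73 contains 1×50 (L)
  23 contains 2×10 (XX)
  3 contains 3×1 (III)

MLXXIII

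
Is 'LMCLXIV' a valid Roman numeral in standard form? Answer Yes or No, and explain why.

'LMCLXIV': L should not appear more than once

No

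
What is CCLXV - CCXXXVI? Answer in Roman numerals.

CCLXV = 265
CCXXXVI = 236
265 - 236 = 29

XXIX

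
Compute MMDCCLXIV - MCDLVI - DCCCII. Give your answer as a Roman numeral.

MMDCCLXIV = 2764, MCDLVI = 1456, DCCCII = 802
2764 - 1456 = 1308
1308 - 802 = 506

DVI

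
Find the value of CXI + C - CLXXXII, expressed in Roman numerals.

CXI = 111, C = 100, CLXXXII = 182
111 + 100 = 211
211 - 182 = 29

XXIX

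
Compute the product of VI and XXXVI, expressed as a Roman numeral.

VI = 6
XXXVI = 36
6 × 36 = 216

CCXVI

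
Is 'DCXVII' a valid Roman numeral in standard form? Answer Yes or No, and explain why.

'DCXVII': Check the rules: uses only the symbols I, V, X, L, C, D, M; no symbol is repeated more than three times in a row; V, L and D each appear at most once; no smaller symbol precedes a larger one (values never increase from left to right). Value: D (500) + C (100) + X (10) + V (5) + I (1) + I (1) = 617. So it is a valid standard Roman numeral.

Yes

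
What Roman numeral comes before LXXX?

LXXX = 80; previous is 79

LXXIX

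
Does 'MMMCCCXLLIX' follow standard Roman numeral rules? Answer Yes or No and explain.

'MMMCCCXLLIX': L should not appear more than once

No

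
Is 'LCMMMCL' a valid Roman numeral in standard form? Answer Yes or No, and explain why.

'LCMMMCL': L should not appear more than once

No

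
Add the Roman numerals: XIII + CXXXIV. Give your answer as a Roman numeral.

XIII = 13
CXXXIV = 134
13 + 134 = 147

CXLVII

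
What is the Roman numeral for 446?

Convert 446 to Roman numerals:
  446 contains 1×400 (CD)
  46 contains 1×40 (XL)
  6 contains 1×5 (V)
  1 contains 1×1 (I)

CDXLVI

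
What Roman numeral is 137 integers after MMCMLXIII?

MMCMLXIII = 2963
2963 + 137 = 3100

MMMC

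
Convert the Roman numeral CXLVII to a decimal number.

CXLVII: C=100, XL=40, V=5, I=1, I=1
100 + 40 + 5 + 1 + 1 = 147

147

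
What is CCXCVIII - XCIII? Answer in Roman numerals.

CCXCVIII = 298
XCIII = 93
298 - 93 = 205

CCV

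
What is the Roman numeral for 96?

Convert 96 to Roman numerals:
  96 contains 1×90 (XC)
  6 contains 1×5 (V)
  1 contains 1×1 (I)

XCVI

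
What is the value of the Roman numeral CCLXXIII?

CCLXXIII: C=100, C=100, L=50, X=10, X=10, I=1, I=1, I=1
100 + 100 + 50 + 10 + 10 + 1 + 1 + 1 = 273

273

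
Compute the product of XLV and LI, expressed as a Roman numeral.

XLV = 45
LI = 51
45 × 51 = 2295

MMCCXCV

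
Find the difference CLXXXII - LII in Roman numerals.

CLXXXII = 182
LII = 52
182 - 52 = 130

CXXX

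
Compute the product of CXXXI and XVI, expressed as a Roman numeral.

CXXXI = 131
XVI = 16
131 × 16 = 2096

MMXCVI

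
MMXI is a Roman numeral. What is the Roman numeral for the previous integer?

MMXI = 2011; previous is 2010

MMX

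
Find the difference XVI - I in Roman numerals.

XVI = 16
I = 1
16 - 1 = 15

XV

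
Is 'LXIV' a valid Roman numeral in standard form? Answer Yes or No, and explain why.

'LXIV': Check the rules: uses only the symbols I, V, X, L, C, D, M; no symbol is repeated more than three times in a row; V, L and D each appear at most once; the only place a smaller symbol precedes a larger one is the allowed subtractive pair IV, the symbol right after such a pair (if any) is smaller than the pair's first symbol, and otherwise the values never increase from left to right. Value: L (50) + X (10) + IV (4) = 64. So it is a valid standard Roman numeral.

Yes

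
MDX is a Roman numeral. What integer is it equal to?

MDX: M=1000, D=500, X=10
1000 + 500 + 10 = 1510

1510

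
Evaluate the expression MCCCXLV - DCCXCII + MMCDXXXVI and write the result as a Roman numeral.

MCCCXLV = 1345, DCCXCII = 792, MMCDXXXVI = 2436
1345 - 792 = 553
553 + 2436 = 2989

MMCMLXXXIX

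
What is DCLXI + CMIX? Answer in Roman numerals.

DCLXI = 661
CMIX = 909
661 + 909 = 1570

MDLXX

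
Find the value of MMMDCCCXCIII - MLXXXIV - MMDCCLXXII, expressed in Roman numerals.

MMMDCCCXCIII = 3893, MLXXXIV = 1084, MMDCCLXXII = 2772
3893 - 1084 = 2809
2809 - 2772 = 37

XXXVII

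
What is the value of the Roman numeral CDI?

CDI: CD=400, I=1
400 + 1 = 401

401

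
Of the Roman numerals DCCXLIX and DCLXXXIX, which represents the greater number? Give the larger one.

DCCXLIX = 749
DCLXXXIX = 689
749 is larger

DCCXLIX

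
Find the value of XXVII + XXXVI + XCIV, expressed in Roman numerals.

XXVII = 27, XXXVI = 36, XCIV = 94
27 + 36 = 63
63 + 94 = 157

CLVII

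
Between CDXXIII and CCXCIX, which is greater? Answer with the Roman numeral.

CDXXIII = 423
CCXCIX = 299
423 is larger

CDXXIII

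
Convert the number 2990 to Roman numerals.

Convert 2990 to Roman numerals:
  2990 contains 2×1000 (MM)
  990 contains 1×900 (CM)
  90 contains 1×90 (XC)

MMCMXC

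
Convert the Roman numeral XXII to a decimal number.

XXII: X=10, X=10, I=1, I=1
10 + 10 + 1 + 1 = 22

22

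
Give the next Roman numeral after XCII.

XCII = 92, so the next integer is 92 + 1 = 93

XCIII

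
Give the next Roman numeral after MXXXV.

MXXXV = 1035, so the next integer is 1035 + 1 = 1036

MXXXVI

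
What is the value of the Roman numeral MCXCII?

MCXCII: M=1000, C=100, XC=90, I=1, I=1
1000 + 100 + 90 + 1 + 1 = 1192

1192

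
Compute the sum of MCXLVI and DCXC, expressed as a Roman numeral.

MCXLVI = 1146
DCXC = 690
1146 + 690 = 1836

MDCCCXXXVI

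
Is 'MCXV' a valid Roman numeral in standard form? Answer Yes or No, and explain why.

'MCXV': Check the rules: uses only the symbols I, V, X, L, C, D, M; no symbol is repeated more than three times in a row; V, L and D each appear at most once; no smaller symbol precedes a larger one (values never increase from left to right). Value: M (1000) + C (100) + X (10) + V (5) = 1115. So it is a valid standard Roman numeral.

Yes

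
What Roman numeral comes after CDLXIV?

CDLXIV = 464, so the next integer is 464 + 1 = 465

CDLXV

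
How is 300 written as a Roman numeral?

Convert 300 to Roman numerals:
  300 contains 3×100 (CCC)

CCC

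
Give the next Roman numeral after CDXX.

CDXX = 420, so the next integer is 420 + 1 = 421

CDXXI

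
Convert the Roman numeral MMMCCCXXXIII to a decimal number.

MMMCCCXXXIII: M=1000, M=1000, M=1000, C=100, C=100, C=100, X=10, X=10, X=10, I=1, I=1, I=1
1000 + 1000 + 1000 + 100 + 100 + 100 + 10 + 10 + 10 + 1 + 1 + 1 = 3333

3333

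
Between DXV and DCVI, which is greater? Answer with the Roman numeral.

DXV = 515
DCVI = 606
606 is larger

DCVI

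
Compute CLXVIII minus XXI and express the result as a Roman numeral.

CLXVIII = 168
XXI = 21
168 - 21 = 147

CXLVII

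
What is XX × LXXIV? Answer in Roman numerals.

XX = 20
LXXIV = 74
20 × 74 = 1480

MCDLXXX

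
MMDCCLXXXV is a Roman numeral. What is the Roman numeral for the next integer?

MMDCCLXXXV = 2785, so the next integer is 2785 + 1 = 2786

MMDCCLXXXVI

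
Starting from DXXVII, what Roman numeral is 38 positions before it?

DXXVII = 527
527 - 38 = 489

CDLXXXIX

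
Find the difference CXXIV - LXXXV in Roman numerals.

CXXIV = 124
LXXXV = 85
124 - 85 = 39

XXXIX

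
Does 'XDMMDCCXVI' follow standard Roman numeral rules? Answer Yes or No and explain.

'XDMMDCCXVI': D should not appear more than once

No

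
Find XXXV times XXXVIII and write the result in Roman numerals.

XXXV = 35
XXXVIII = 38
35 × 38 = 1330

MCCCXXX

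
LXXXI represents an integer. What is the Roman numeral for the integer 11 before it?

LXXXI = 81
81 - 11 = 70

LXX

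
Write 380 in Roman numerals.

Convert 380 to Roman numerals:
  380 contains 3×100 (CCC)
  80 contains 1×50 (L)
  30 contains 3×10 (XXX)

CCCLXXX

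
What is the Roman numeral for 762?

Convert 762 to Roman numerals:
  762 contains 1×500 (D)
  262 contains 2×100 (CC)
  62 contains 1×50 (L)
  12 contains 1×10 (X)
  2 contains 2×1 (II)

DCCLXII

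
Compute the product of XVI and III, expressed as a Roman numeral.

XVI = 16
III = 3
16 × 3 = 48

XLVIII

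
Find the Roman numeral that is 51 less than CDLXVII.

CDLXVII = 467
467 - 51 = 416

CDXVI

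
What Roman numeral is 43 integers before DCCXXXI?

DCCXXXI = 731
731 - 43 = 688

DCLXXXVIII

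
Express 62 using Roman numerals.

Convert 62 to Roman numerals:
  62 contains 1×50 (L)
  12 contains 1×10 (X)
  2 contains 2×1 (II)

LXII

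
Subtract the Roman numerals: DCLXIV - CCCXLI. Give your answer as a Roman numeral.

DCLXIV = 664
CCCXLI = 341
664 - 341 = 323

CCCXXIII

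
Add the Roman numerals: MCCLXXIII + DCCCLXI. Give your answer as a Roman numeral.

MCCLXXIII = 1273
DCCCLXI = 861
1273 + 861 = 2134

MMCXXXIV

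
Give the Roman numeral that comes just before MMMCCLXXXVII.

MMMCCLXXXVII = 3287; previous is 3286

MMMCCLXXXVI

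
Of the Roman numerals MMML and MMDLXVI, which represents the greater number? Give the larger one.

MMML = 3050
MMDLXVI = 2566
3050 is larger

MMML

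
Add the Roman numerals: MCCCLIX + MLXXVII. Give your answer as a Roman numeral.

MCCCLIX = 1359
MLXXVII = 1077
1359 + 1077 = 2436

MMCDXXXVI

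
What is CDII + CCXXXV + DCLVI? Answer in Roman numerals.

CDII = 402, CCXXXV = 235, DCLVI = 656
402 + 235 = 637
637 + 656 = 1293

MCCXCIII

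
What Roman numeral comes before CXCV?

CXCV = 195; previous is 194

CXCIV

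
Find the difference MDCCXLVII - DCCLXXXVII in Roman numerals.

MDCCXLVII = 1747
DCCLXXXVII = 787
1747 - 787 = 960

CMLX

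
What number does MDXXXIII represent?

MDXXXIII: M=1000, D=500, X=10, X=10, X=10, I=1, I=1, I=1
1000 + 500 + 10 + 10 + 10 + 1 + 1 + 1 = 1533

1533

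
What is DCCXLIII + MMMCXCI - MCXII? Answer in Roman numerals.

DCCXLIII = 743, MMMCXCI = 3191, MCXII = 1112
743 + 3191 = 3934
3934 - 1112 = 2822

MMDCCCXXII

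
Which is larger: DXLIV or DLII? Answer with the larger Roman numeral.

DXLIV = 544
DLII = 552
552 is larger

DLII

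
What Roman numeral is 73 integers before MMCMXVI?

MMCMXVI = 2916
2916 - 73 = 2843

MMDCCCXLIII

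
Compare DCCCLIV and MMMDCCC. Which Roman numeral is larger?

DCCCLIV = 854
MMMDCCC = 3800
3800 is larger

MMMDCCC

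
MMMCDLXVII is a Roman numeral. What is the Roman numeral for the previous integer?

MMMCDLXVII = 3467, so the previous integer is 3467 - 1 = 3466

MMMCDLXVI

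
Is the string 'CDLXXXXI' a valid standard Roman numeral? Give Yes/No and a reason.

'CDLXXXXI': More than 3 consecutive X's

No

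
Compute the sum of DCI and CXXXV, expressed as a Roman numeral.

DCI = 601
CXXXV = 135
601 + 135 = 736

DCCXXXVI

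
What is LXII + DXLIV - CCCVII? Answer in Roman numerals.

LXII = 62, DXLIV = 544, CCCVII = 307
62 + 544 = 606
606 - 307 = 299

CCXCIX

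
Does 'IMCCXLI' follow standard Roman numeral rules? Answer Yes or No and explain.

'IMCCXLI': Invalid subtractive combination: IM

No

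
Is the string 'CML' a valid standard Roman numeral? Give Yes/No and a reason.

'CML': Check the rules: uses only the symbols I, V, X, L, C, D, M; no symbol is repeated more than three times in a row; V, L and D each appear at most once; the only place a smaller symbol precedes a larger one is the allowed subtractive pair CM, the symbol right after such a pair (if any) is smaller than the pair's first symbol, and otherwise the values never increase from left to right. Value: CM (900) + L (50) = 950. So it is a valid standard Roman numeral.

Yes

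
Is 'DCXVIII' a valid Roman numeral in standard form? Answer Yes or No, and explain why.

'DCXVIII': Check the rules: uses only the symbols I, V, X, L, C, D, M; no symbol is repeated more than three times in a row; V, L and D each appear at most once; no smaller symbol precedes a larger one (values never increase from left to right). Value: D (500) + C (100) + X (10) + V (5) + I (1) + I (1) + I (1) = 618. So it is a valid standard Roman numeral.

Yes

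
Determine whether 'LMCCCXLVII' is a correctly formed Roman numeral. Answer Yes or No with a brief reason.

'LMCCCXLVII': L should not appear more than once

No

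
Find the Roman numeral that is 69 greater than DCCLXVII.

DCCLXVII = 767
767 + 69 = 836

DCCCXXXVI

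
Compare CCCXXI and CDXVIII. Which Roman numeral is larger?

CCCXXI = 321
CDXVIII = 418
418 is larger

CDXVIII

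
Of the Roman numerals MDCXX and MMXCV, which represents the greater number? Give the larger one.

MDCXX = 1620
MMXCV = 2095
2095 is larger

MMXCV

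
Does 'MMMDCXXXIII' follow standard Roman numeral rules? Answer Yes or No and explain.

'MMMDCXXXIII': Check the rules: uses only the symbols I, V, X, L, C, D, M; no symbol is repeated more than three times in a row; V, L and D each appear at most once; no smaller symbol precedes a larger one (values never increase from left to right). Value: M (1000) + M (1000) + M (1000) + D (500) + C (100) + X (10) + X (10) + X (10) + I (1) + I (1) + I (1) = 3633. So it is a valid standard Roman numeral.

Yes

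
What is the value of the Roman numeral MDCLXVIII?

MDCLXVIII: M=1000, D=500, C=100, L=50, X=10, V=5, I=1, I=1, I=1
1000 + 500 + 100 + 50 + 10 + 5 + 1 + 1 + 1 = 1668

1668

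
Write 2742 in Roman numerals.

Convert 2742 to Roman numerals:
  2742 contains 2×1000 (MM)
  742 contains 1×500 (D)
  242 contains 2×100 (CC)
  42 contains 1×40 (XL)
  2 contains 2×1 (II)

MMDCCXLII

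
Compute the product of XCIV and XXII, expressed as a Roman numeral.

XCIV = 94
XXII = 22
94 × 22 = 2068

MMLXVIII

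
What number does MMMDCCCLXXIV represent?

MMMDCCCLXXIV: M=1000, M=1000, M=1000, D=500, C=100, C=100, C=100, L=50, X=10, X=10, IV=4
1000 + 1000 + 1000 + 500 + 100 + 100 + 100 + 50 + 10 + 10 + 4 = 3874

3874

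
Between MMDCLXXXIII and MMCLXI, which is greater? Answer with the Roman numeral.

MMDCLXXXIII = 2683
MMCLXI = 2161
2683 is larger

MMDCLXXXIII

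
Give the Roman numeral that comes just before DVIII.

DVIII = 508; previous is 507

DVII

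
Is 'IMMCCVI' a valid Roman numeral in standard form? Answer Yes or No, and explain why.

'IMMCCVI': Invalid subtractive combination: IM

No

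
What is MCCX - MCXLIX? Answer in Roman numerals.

MCCX = 1210
MCXLIX = 1149
1210 - 1149 = 61

LXI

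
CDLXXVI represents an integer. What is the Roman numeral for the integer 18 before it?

CDLXXVI = 476
476 - 18 = 458

CDLVIII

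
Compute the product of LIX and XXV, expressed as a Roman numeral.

LIX = 59
XXV = 25
59 × 25 = 1475

MCDLXXV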